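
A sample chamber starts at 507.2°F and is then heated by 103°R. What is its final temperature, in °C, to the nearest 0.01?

Initial temperature in Celsius: (507.2 - 32) × 5/9 = 264.0000°C.
The 103°R change is an interval, so only the factor 5/9 applies: +103 × 5/9 = +57.2222°C.
Final Celsius temperature: 264.0000 + 57.2222 = 321.2222°C.

321.22°C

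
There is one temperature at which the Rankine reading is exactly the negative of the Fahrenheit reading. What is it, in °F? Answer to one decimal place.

-229.8°F

Let F be the Fahrenheit reading. The Rankine reading is R = 1·F + 459.67.
Require R = -1·F: 1·F + 459.67 = -1·F.
(2)·F = -459.67  ⇒  F = -229.8.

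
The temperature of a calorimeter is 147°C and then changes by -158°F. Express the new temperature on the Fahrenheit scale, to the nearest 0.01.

The 158°F change is an interval, so only the factor 5/9 applies: -158 × 5/9 = -87.7778°C.
Final Celsius temperature: 147.0000 - 87.7778 = 59.2222°C.
In Fahrenheit: 59.2222 × 1.8 + 32 = 138.60°F.

138.60°F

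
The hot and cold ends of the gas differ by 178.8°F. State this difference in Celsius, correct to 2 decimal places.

99.33°C

For a temperature interval the offset drops out; only the factor 5/9 applies.
178.8 × 5/9 = 99.33.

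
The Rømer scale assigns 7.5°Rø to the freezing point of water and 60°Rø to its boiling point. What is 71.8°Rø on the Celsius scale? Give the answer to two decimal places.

Linear interpolation between the fixed points: C = (71.8 - 7.5) × 100 / (60 - 7.5) = 122.4762°C.

122.48°C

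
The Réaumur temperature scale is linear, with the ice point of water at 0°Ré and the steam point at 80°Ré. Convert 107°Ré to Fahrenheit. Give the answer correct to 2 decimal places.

Linear interpolation between the fixed points: C = (107 - 0) × 100 / (80 - 0) = 133.7500°C.
Then 133.7500 × 1.8 + 32 = 272.75°F.

272.75°F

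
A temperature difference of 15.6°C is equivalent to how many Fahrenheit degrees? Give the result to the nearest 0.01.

28.08°F

An interval of 1°C corresponds to 1.8°F.
15.6 × 1.8 = 28.08.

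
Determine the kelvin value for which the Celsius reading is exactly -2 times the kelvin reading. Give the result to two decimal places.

Let K be the kelvin reading. The Celsius reading is C = 1·K - 273.15.
Require C = -2·K: 1·K - 273.15 = -2·K.
(3)·K = 273.15  ⇒  K = 91.05.

91.05 K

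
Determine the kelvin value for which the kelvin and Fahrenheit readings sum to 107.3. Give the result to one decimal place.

Let K be the kelvin reading. The Fahrenheit reading is F = 1.8·K - 459.67.
Require K + F = 107.3: (2.8)·K - 459.67 = 107.3.
K = (107.3 + 459.67) / (2.8) = 202.5.

202.5 K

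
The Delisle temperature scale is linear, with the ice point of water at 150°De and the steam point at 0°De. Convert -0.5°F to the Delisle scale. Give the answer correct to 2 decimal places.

177.08°De

First in Celsius: (-0.5 - 32) × 5/9 = -18.0556°C.
Linearly onto the Delisle scale: 150 + (-18.0556 / 100) × (0 - 150) = 177.08°De.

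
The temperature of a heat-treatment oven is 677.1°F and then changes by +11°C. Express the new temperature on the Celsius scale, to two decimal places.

Initial temperature in Celsius: (677.1 - 32) × 5/9 = 358.3889°C.
Final Celsius temperature: 358.3889 + 11.0000 = 369.3889°C.

369.39°C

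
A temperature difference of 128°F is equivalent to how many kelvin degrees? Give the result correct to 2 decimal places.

71.11 K

Only the scale ratio 5/9 matters for a change in temperature.
128 × 5/9 = 71.11.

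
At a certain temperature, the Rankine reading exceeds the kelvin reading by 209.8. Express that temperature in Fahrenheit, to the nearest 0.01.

12.38°F

Let x be the kelvin reading; then the Rankine reading is 1.8·x.
(1.8·x) - x = 209.8  ⇒  (0.8)·x = 209.8  ⇒  x = 262.2500 K.
In Celsius: 262.25 - 273.15 = -10.9000°C.
In Fahrenheit: -10.9000 × 1.8 + 32 = 12.38°F.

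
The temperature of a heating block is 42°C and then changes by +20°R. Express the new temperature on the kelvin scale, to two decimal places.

The 20°R change is an interval, so only the factor 5/9 applies: +20 × 5/9 = +11.1111°C.
Final Celsius temperature: 42.0000 + 11.1111 = 53.1111°C.
In kelvin: 53.1111 + 273.15 = 326.26 K.

326.26 K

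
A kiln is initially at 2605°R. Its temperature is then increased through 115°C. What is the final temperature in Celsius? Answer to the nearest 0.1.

1289.1°C

Initial temperature in Celsius: (2605 - 491.67) × 5/9 = 1174.0722°C.
Final Celsius temperature: 1174.0722 + 115.0000 = 1289.0722°C.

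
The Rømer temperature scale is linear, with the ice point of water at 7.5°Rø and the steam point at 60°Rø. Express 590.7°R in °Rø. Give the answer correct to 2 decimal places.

First in Celsius: (590.7 - 491.67) × 5/9 = 55.0167°C.
Linearly onto the Rømer scale: 7.5 + (55.0167 / 100) × (60 - 7.5) = 36.38°Rø.

36.38°Rø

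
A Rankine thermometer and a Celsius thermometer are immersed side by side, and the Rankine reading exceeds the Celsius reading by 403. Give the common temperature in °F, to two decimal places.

Let x be the Rankine reading; then the Celsius reading is 5/9·x - 273.15.
(5/9·x - 273.15) - x = -403  ⇒  (-4/9)·x = -129.85  ⇒  x = 292.1625°R.
In Celsius: (292.1625 - 491.67) × 5/9 = -110.8375°C.
In Fahrenheit: -110.8375 × 1.8 + 32 = -167.51°F.

-167.51°F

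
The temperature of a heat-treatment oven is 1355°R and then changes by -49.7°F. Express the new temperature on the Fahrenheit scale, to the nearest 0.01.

Initial temperature in Celsius: (1355 - 491.67) × 5/9 = 479.6278°C.
The 49.7°F change is an interval, so only the factor 5/9 applies: -49.7 × 5/9 = -27.6111°C.
Final Celsius temperature: 479.6278 - 27.6111 = 452.0167°C.
In Fahrenheit: 452.0167 × 1.8 + 32 = 845.63°F.

845.63°F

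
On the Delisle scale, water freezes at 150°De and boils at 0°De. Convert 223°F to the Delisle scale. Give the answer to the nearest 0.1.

-9.2°De

First in Celsius: (223 - 32) × 5/9 = 106.1111°C.
Linearly onto the Delisle scale: 150 + (106.1111 / 100) × (0 - 150) = -9.2°De.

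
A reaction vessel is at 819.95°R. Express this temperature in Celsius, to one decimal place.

182.4°C

In Celsius: (819.95 - 491.67) × 5/9 = 182.3778°C.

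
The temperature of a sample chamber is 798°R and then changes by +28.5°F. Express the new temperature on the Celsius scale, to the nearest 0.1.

186.0°C

Initial temperature in Celsius: (798 - 491.67) × 5/9 = 170.1833°C.
The 28.5°F change is an interval, so only the factor 5/9 applies: +28.5 × 5/9 = +15.8333°C.
Final Celsius temperature: 170.1833 + 15.8333 = 186.0167°C.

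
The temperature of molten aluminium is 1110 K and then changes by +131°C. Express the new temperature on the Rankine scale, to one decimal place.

2233.8°R

Initial temperature in Celsius: 1110 - 273.15 = 836.8500°C.
Final Celsius temperature: 836.8500 + 131.0000 = 967.8500°C.
In Rankine: 967.8500 × 1.8 + 491.67 = 2233.8°R.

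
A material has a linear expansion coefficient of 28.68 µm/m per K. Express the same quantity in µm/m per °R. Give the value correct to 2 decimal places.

15.93 µm/m per °R

The quantity depends on a temperature interval, so only the ratio of degree sizes applies; the offset between the scales is irrelevant.
A change of 1°R is a change of 5/9 K, so per °R the value is 28.68 × 5/9 = 15.93.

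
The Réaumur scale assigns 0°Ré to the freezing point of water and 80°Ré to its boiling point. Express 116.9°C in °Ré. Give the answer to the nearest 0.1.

93.5°Ré

Linearly onto the Réaumur scale: 0 + (116.9000 / 100) × (80 - 0) = 93.5°Ré.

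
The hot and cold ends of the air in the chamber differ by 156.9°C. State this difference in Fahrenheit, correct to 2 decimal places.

Only the scale ratio 1.8 matters for a change in temperature.
156.9 × 1.8 = 282.42.

282.42°F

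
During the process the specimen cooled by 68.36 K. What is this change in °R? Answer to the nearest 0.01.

For a temperature interval the offset drops out; only the factor 1.8 applies.
68.36 × 1.8 = 123.05.

123.05°R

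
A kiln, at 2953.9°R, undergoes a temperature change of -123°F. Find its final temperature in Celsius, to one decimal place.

1299.6°C

Initial temperature in Celsius: (2953.9 - 491.67) × 5/9 = 1367.9056°C.
The 123°F change is an interval, so only the factor 5/9 applies: -123 × 5/9 = -68.3333°C.
Final Celsius temperature: 1367.9056 - 68.3333 = 1299.5722°C.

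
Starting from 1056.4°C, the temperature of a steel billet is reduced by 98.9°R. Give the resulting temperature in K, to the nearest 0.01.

The 98.9°R change is an interval, so only the factor 5/9 applies: -98.9 × 5/9 = -54.9444°C.
Final Celsius temperature: 1056.4000 - 54.9444 = 1001.4556°C.
In kelvin: 1001.4556 + 273.15 = 1274.61 K.

1274.61 K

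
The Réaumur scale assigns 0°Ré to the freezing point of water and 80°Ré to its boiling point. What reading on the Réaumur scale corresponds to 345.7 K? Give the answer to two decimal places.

First in Celsius: 345.7 - 273.15 = 72.5500°C.
Linearly onto the Réaumur scale: 0 + (72.5500 / 100) × (80 - 0) = 58.04°Ré.

58.04°Ré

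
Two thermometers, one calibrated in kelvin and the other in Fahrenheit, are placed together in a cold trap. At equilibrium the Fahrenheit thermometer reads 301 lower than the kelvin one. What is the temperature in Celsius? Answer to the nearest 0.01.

Let x be the kelvin reading; then the Fahrenheit reading is 1.8·x - 459.67.
(1.8·x - 459.67) - x = -301  ⇒  (0.8)·x = 158.67  ⇒  x = 198.3375 K.
In Celsius: 198.3375 - 273.15 = -74.81°C.

-74.81°C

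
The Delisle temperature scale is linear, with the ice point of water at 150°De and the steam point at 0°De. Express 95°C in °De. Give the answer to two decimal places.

Linearly onto the Delisle scale: 150 + (95.0000 / 100) × (0 - 150) = 7.50°De.

7.50°De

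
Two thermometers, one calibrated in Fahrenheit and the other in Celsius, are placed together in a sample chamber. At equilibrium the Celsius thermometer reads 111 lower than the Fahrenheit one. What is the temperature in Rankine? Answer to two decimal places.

Let x be the Fahrenheit reading; then the Celsius reading is 5/9·x - 17.7778.
(5/9·x - 17.7778) - x = -111  ⇒  (-4/9)·x = -93.2222  ⇒  x = 209.7500°F.
In Celsius: (209.75 - 32) × 5/9 = 98.7500°C.
In Rankine: 98.7500 × 1.8 + 491.67 = 669.42°R.

669.42°R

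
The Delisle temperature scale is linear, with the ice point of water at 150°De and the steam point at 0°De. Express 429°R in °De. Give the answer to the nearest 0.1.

First in Celsius: (429 - 491.67) × 5/9 = -34.8167°C.
Linearly onto the Delisle scale: 150 + (-34.8167 / 100) × (0 - 150) = 202.2°De.

202.2°De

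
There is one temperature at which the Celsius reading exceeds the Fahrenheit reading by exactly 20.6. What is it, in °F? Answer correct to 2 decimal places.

-86.35°F

Let F be the Fahrenheit reading. The Celsius reading is C = 5/9·F - 17.7778.
Require C - F = 20.6: (-4/9)·F - 17.7778 = 20.6.
F = (20.6 + 17.7778) / (-4/9) = -86.35.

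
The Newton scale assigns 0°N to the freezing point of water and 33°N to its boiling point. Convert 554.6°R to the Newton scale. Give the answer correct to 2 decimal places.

11.54°N

First in Celsius: (554.6 - 491.67) × 5/9 = 34.9611°C.
Linearly onto the Newton scale: 0 + (34.9611 / 100) × (33 - 0) = 11.54°N.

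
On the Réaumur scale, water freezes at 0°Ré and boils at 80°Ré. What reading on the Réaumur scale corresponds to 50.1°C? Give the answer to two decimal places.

Linearly onto the Réaumur scale: 0 + (50.1000 / 100) × (80 - 0) = 40.08°Ré.

40.08°Ré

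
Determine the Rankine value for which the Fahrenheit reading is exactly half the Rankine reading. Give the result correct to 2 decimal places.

919.34°R

Let R be the Rankine reading. The Fahrenheit reading is F = 1·R - 459.67.
Require F = 0.5·R: 1·R - 459.67 = 0.5·R.
(0.5)·R = 459.67  ⇒  R = 919.34.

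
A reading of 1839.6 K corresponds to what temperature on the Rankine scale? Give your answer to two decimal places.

In Celsius: 1839.6 - 273.15 = 1566.4500°C.
In Rankine: 1566.4500 × 1.8 + 491.67 = 3311.28°R.

3311.28°R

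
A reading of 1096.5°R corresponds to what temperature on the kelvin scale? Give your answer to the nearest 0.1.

609.2 K

In Celsius: (1096.5 - 491.67) × 5/9 = 336.0167°C.
In kelvin: 336.0167 + 273.15 = 609.2 K.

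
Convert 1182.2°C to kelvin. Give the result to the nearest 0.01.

1455.35 K

In kelvin: 1182.2000 + 273.15 = 1455.35 K.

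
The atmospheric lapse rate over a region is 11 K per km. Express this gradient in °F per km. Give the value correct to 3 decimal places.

19.800 °F/km

The quantity depends on a temperature interval, so only the ratio of degree sizes applies; the offset between the scales is irrelevant.
A change of 1 K is a change of 1.8°F, so 11 × 1.8 = 19.800.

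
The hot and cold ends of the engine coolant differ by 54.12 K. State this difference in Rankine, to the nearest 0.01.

For a temperature interval the offset drops out; only the factor 1.8 applies.
54.12 × 1.8 = 97.42.

97.42°R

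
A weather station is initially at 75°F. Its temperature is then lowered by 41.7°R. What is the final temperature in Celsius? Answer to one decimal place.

Initial temperature in Celsius: (75 - 32) × 5/9 = 23.8889°C.
The 41.7°R change is an interval, so only the factor 5/9 applies: -41.7 × 5/9 = -23.1667°C.
Final Celsius temperature: 23.8889 - 23.1667 = 0.7222°C.

0.7°C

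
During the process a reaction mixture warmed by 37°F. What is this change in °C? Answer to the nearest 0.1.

20.6°C

For a temperature interval the offset drops out; only the factor 5/9 applies.
37 × 5/9 = 20.6.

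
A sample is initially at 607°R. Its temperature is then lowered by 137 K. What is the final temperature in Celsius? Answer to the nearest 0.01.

Initial temperature in Celsius: (607 - 491.67) × 5/9 = 64.0722°C.
The 137 K change is an interval; Kelvin and Celsius degrees are the same size, so ΔC = -137°C.
Final Celsius temperature: 64.0722 - 137.0000 = -72.9278°C.

-72.93°C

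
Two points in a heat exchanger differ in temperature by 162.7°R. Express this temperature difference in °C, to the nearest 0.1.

90.4°C

Only the scale ratio 5/9 matters for a change in temperature.
162.7 × 5/9 = 90.4.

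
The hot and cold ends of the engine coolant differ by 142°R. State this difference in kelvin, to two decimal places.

78.89 K

For a temperature interval the offset drops out; only the factor 5/9 applies.
142 × 5/9 = 78.89.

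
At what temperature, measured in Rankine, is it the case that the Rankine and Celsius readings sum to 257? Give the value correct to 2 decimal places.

Let R be the Rankine reading. The Celsius reading is C = 5/9·R - 273.15.
Require R + C = 257: (14/9)·R - 273.15 = 257.
R = (257 + 273.15) / (14/9) = 340.81.

340.81°R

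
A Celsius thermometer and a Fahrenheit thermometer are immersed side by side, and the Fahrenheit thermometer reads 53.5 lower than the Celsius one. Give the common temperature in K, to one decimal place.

Let x be the Celsius reading; then the Fahrenheit reading is 1.8·x + 32.
(1.8·x + 32) - x = -53.5  ⇒  (0.8)·x = -85.5  ⇒  x = -106.8750°C.
In kelvin: -106.8750 + 273.15 = 166.3 K.

166.3 K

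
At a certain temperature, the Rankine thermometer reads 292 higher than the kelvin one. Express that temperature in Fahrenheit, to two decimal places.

Let x be the kelvin reading; then the Rankine reading is 1.8·x.
(1.8·x) - x = 292  ⇒  (0.8)·x = 292  ⇒  x = 365.0000 K.
In Celsius: 365 - 273.15 = 91.8500°C.
In Fahrenheit: 91.8500 × 1.8 + 32 = 197.33°F.

197.33°F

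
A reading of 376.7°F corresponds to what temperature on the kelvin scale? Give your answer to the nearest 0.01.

464.65 K

In Celsius: (376.7 - 32) × 5/9 = 191.5000°C.
In kelvin: 191.5000 + 273.15 = 464.65 K.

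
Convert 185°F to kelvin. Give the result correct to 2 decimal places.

In Celsius: (185 - 32) × 5/9 = 85.0000°C.
In kelvin: 85.0000 + 273.15 = 358.15 K.

358.15 K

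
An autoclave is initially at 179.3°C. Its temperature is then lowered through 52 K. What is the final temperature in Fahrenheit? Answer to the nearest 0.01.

261.14°F

The 52 K change is an interval; Kelvin and Celsius degrees are the same size, so ΔC = -52°C.
Final Celsius temperature: 179.3000 - 52.0000 = 127.3000°C.
In Fahrenheit: 127.3000 × 1.8 + 32 = 261.14°F.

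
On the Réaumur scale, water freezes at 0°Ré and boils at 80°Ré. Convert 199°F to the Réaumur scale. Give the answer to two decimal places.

74.22°Ré

First in Celsius: (199 - 32) × 5/9 = 92.7778°C.
Linearly onto the Réaumur scale: 0 + (92.7778 / 100) × (80 - 0) = 74.22°Ré.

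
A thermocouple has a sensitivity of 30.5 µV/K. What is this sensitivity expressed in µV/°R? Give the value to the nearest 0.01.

The quantity depends on a temperature interval, so only the ratio of degree sizes applies; the offset between the scales is irrelevant.
A change of 1°R is a change of 5/9 K, so per °R the value is 30.5 × 5/9 = 16.94.

16.94 µV/°R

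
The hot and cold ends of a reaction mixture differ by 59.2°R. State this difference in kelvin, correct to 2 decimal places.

32.89 K

For a temperature interval the offset drops out; only the factor 5/9 applies.
59.2 × 5/9 = 32.89.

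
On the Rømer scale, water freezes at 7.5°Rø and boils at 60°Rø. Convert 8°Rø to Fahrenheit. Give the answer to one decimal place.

33.7°F

Linear interpolation between the fixed points: C = (8 - 7.5) × 100 / (60 - 7.5) = 0.9524°C.
Then 0.9524 × 1.8 + 32 = 33.7°F.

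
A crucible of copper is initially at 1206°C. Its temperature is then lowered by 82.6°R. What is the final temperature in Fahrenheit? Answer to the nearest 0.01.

The 82.6°R change is an interval, so only the factor 5/9 applies: -82.6 × 5/9 = -45.8889°C.
Final Celsius temperature: 1206.0000 - 45.8889 = 1160.1111°C.
In Fahrenheit: 1160.1111 × 1.8 + 32 = 2120.20°F.

2120.20°F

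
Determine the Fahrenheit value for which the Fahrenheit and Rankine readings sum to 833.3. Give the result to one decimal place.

186.8°F

Let F be the Fahrenheit reading. The Rankine reading is R = 1·F + 459.67.
Require F + R = 833.3: (2)·F + 459.67 = 833.3.
F = (833.3 - 459.67) / (2) = 186.8.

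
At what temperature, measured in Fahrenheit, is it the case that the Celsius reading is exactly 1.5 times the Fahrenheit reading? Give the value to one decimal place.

Let F be the Fahrenheit reading. The Celsius reading is C = 5/9·F - 17.7778.
Require C = 1.5·F: 5/9·F - 17.7778 = 1.5·F.
(-17/18)·F = 17.7778  ⇒  F = -18.8.

-18.8°F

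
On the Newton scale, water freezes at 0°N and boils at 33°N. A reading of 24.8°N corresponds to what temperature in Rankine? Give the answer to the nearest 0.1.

Linear interpolation between the fixed points: C = (24.8 - 0) × 100 / (33 - 0) = 75.1515°C.
Then 75.1515 × 1.8 + 491.67 = 626.9°R.

626.9°R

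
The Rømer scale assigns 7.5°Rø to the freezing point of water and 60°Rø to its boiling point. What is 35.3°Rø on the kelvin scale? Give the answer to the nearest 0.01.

326.10 K

Linear interpolation between the fixed points: C = (35.3 - 7.5) × 100 / (60 - 7.5) = 52.9524°C.
Then 52.9524 + 273.15 = 326.10 K.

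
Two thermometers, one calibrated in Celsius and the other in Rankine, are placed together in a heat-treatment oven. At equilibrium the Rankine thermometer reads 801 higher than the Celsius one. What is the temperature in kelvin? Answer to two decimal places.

659.81 K

Let x be the Celsius reading; then the Rankine reading is 1.8·x + 491.67.
(1.8·x + 491.67) - x = 801  ⇒  (0.8)·x = 309.33  ⇒  x = 386.6625°C.
In kelvin: 386.6625 + 273.15 = 659.81 K.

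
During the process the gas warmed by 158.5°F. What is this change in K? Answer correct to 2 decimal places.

An interval of 1°F corresponds to 5/9 K.
158.5 × 5/9 = 88.06.

88.06 K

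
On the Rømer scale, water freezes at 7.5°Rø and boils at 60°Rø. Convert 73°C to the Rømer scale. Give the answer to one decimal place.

45.8°Rø

Linearly onto the Rømer scale: 7.5 + (73.0000 / 100) × (60 - 7.5) = 45.8°Rø.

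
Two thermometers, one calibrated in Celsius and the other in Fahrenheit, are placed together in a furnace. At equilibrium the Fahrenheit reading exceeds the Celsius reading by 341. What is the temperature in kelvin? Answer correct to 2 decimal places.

659.40 K

Let x be the Celsius reading; then the Fahrenheit reading is 1.8·x + 32.
(1.8·x + 32) - x = 341  ⇒  (0.8)·x = 309  ⇒  x = 386.2500°C.
In kelvin: 386.2500 + 273.15 = 659.40 K.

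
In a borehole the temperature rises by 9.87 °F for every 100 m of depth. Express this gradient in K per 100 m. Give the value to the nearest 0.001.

5.483 K/100 m

Since only a temperature interval is involved, the additive offset between the scales drops out.
A change of 1°F is a change of 5/9 K, so 9.87 × 5/9 = 5.483.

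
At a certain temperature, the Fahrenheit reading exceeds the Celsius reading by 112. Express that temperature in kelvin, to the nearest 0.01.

373.15 K

Let x be the Celsius reading; then the Fahrenheit reading is 1.8·x + 32.
(1.8·x + 32) - x = 112  ⇒  (0.8)·x = 80  ⇒  x = 100.0000°C.
In kelvin: 100.0000 + 273.15 = 373.15 K.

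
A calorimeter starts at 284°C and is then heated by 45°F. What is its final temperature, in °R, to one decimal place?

1047.9°R

The 45°F change is an interval, so only the factor 5/9 applies: +45 × 5/9 = +25.0000°C.
Final Celsius temperature: 284.0000 + 25.0000 = 309.0000°C.
In Rankine: 309.0000 × 1.8 + 491.67 = 1047.9°R.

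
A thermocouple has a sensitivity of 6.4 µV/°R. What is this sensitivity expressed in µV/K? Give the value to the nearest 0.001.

11.520 µV/K

Since only a temperature interval is involved, the additive offset between the scales drops out.
A change of 1 K is a change of 1.8°R, so per K the value is 6.4 × 1.8 = 11.520.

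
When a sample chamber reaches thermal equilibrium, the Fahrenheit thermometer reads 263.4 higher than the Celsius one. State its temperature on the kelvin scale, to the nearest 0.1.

Let x be the Celsius reading; then the Fahrenheit reading is 1.8·x + 32.
(1.8·x + 32) - x = 263.4  ⇒  (0.8)·x = 231.4  ⇒  x = 289.2500°C.
In kelvin: 289.2500 + 273.15 = 562.4 K.

562.4 K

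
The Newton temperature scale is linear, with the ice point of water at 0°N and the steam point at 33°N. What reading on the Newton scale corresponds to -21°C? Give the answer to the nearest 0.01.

Linearly onto the Newton scale: 0 + (-21.0000 / 100) × (33 - 0) = -6.93°N.

-6.93°N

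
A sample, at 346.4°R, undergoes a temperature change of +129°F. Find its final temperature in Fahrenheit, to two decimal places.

Initial temperature in Celsius: (346.4 - 491.67) × 5/9 = -80.7056°C.
The 129°F change is an interval, so only the factor 5/9 applies: +129 × 5/9 = +71.6667°C.
Final Celsius temperature: -80.7056 + 71.6667 = -9.0389°C.
In Fahrenheit: -9.0389 × 1.8 + 32 = 15.73°F.

15.73°F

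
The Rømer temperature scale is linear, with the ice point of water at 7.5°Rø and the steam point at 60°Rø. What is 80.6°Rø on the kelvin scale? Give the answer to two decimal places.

412.39 K

Linear interpolation between the fixed points: C = (80.6 - 7.5) × 100 / (60 - 7.5) = 139.2381°C.
Then 139.2381 + 273.15 = 412.39 K.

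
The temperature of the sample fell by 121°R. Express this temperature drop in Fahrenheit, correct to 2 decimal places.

Rankine and Fahrenheit degrees are the same size, so the interval is unchanged: 121.00.

121.00°F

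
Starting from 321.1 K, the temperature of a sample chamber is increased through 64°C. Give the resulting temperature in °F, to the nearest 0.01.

233.51°F

Initial temperature in Celsius: 321.1 - 273.15 = 47.9500°C.
Final Celsius temperature: 47.9500 + 64.0000 = 111.9500°C.
In Fahrenheit: 111.9500 × 1.8 + 32 = 233.51°F.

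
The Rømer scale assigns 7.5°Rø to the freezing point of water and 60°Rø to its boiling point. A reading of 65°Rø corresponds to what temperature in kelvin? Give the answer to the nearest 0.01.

Linear interpolation between the fixed points: C = (65 - 7.5) × 100 / (60 - 7.5) = 109.5238°C.
Then 109.5238 + 273.15 = 382.67 K.

382.67 K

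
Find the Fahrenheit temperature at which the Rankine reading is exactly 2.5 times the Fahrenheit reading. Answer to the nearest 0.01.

306.45°F

Let F be the Fahrenheit reading. The Rankine reading is R = 1·F + 459.67.
Require R = 2.5·F: 1·F + 459.67 = 2.5·F.
(-1.5)·F = -459.67  ⇒  F = 306.45.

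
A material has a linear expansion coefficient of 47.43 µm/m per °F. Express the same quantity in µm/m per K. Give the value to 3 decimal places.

85.374 µm/m per K

Since only a temperature interval is involved, the additive offset between the scales drops out.
A change of 1 K is a change of 1.8°F, so per K the value is 47.43 × 1.8 = 85.374.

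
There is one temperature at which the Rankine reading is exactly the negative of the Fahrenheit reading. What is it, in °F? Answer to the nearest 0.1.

-229.8°F

Let F be the Fahrenheit reading. The Rankine reading is R = 1·F + 459.67.
Require R = -1·F: 1·F + 459.67 = -1·F.
(2)·F = -459.67  ⇒  F = -229.8.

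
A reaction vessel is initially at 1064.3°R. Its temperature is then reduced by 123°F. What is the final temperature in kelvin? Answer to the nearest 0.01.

Initial temperature in Celsius: (1064.3 - 491.67) × 5/9 = 318.1278°C.
The 123°F change is an interval, so only the factor 5/9 applies: -123 × 5/9 = -68.3333°C.
Final Celsius temperature: 318.1278 - 68.3333 = 249.7944°C.
In kelvin: 249.7944 + 273.15 = 522.94 K.

522.94 K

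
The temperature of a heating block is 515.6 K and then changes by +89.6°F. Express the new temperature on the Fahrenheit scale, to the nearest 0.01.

Initial temperature in Celsius: 515.6 - 273.15 = 242.4500°C.
The 89.6°F change is an interval, so only the factor 5/9 applies: +89.6 × 5/9 = +49.7778°C.
Final Celsius temperature: 242.4500 + 49.7778 = 292.2278°C.
In Fahrenheit: 292.2278 × 1.8 + 32 = 558.01°F.

558.01°F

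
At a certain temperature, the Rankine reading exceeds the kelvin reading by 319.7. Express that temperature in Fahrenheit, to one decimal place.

259.7°F

Let x be the kelvin reading; then the Rankine reading is 1.8·x.
(1.8·x) - x = 319.7  ⇒  (0.8)·x = 319.7  ⇒  x = 399.6250 K.
In Celsius: 399.625 - 273.15 = 126.4750°C.
In Fahrenheit: 126.4750 × 1.8 + 32 = 259.7°F.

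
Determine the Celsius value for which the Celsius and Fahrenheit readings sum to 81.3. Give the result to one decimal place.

Let C be the Celsius reading. The Fahrenheit reading is F = 1.8·C + 32.
Require C + F = 81.3: (2.8)·C + 32 = 81.3.
C = (81.3 - 32) / (2.8) = 17.6.

17.6°C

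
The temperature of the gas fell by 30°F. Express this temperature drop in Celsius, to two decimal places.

16.67°C

For a temperature interval the offset drops out; only the factor 5/9 applies.
30 × 5/9 = 16.67.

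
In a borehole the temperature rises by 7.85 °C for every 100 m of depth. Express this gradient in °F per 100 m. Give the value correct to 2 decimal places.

Since only a temperature interval is involved, the additive offset between the scales drops out.
A change of 1°C is a change of 1.8°F, so 7.85 × 1.8 = 14.13.

14.13 °F/100 m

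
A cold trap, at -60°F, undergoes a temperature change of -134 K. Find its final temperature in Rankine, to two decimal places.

Initial temperature in Celsius: (-60 - 32) × 5/9 = -51.1111°C.
The 134 K change is an interval; Kelvin and Celsius degrees are the same size, so ΔC = -134°C.
Final Celsius temperature: -51.1111 - 134.0000 = -185.1111°C.
In Rankine: -185.1111 × 1.8 + 491.67 = 158.47°R.

158.47°R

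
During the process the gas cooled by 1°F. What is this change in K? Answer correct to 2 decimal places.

0.56 K

For a temperature interval the offset drops out; only the factor 5/9 applies.
1 × 5/9 = 0.56.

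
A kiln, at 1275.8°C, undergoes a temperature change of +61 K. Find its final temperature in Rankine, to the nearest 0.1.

The 61 K change is an interval; Kelvin and Celsius degrees are the same size, so ΔC = +61°C.
Final Celsius temperature: 1275.8000 + 61.0000 = 1336.8000°C.
In Rankine: 1336.8000 × 1.8 + 491.67 = 2897.9°R.

2897.9°R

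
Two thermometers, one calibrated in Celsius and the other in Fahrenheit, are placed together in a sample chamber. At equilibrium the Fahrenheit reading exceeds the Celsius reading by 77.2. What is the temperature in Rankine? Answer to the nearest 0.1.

593.4°R

Let x be the Celsius reading; then the Fahrenheit reading is 1.8·x + 32.
(1.8·x + 32) - x = 77.2  ⇒  (0.8)·x = 45.2  ⇒  x = 56.5000°C.
In Rankine: 56.5000 × 1.8 + 491.67 = 593.4°R.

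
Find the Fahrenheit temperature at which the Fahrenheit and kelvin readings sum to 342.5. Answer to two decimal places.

56.01°F

Let F be the Fahrenheit reading. The kelvin reading is K = 5/9·F + 255.372.
Require F + K = 342.5: (14/9)·F + 255.372 = 342.5.
F = (342.5 - 255.372) / (14/9) = 56.01.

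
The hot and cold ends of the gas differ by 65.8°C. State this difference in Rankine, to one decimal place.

An interval of 1°C corresponds to 1.8°R.
65.8 × 1.8 = 118.4.

118.4°R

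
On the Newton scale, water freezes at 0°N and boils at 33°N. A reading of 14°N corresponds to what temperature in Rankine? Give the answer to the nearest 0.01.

Linear interpolation between the fixed points: C = (14 - 0) × 100 / (33 - 0) = 42.4242°C.
Then 42.4242 × 1.8 + 491.67 = 568.03°R.

568.03°R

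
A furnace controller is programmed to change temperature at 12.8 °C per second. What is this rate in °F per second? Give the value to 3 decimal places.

Since only a temperature interval is involved, the additive offset between the scales drops out.
A change of 1°C is a change of 1.8°F, so 12.8 × 1.8 = 23.040.

23.040 °F/second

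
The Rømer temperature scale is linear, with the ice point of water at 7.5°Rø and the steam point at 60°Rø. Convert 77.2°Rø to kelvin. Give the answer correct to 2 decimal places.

405.91 K

Linear interpolation between the fixed points: C = (77.2 - 7.5) × 100 / (60 - 7.5) = 132.7619°C.
Then 132.7619 + 273.15 = 405.91 K.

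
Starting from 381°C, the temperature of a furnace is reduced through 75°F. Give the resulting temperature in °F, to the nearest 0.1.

642.8°F

The 75°F change is an interval, so only the factor 5/9 applies: -75 × 5/9 = -41.6667°C.
Final Celsius temperature: 381.0000 - 41.6667 = 339.3333°C.
In Fahrenheit: 339.3333 × 1.8 + 32 = 642.8°F.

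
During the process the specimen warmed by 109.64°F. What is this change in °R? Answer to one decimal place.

Fahrenheit and Rankine degrees are the same size, so the interval is unchanged: 109.6.

109.6°R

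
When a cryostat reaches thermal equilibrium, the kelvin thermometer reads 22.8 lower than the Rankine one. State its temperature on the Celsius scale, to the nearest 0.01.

Let x be the Rankine reading; then the kelvin reading is 5/9·x.
(5/9·x) - x = -22.8  ⇒  (-4/9)·x = -22.8  ⇒  x = 51.3000°R.
In Celsius: (51.3 - 491.67) × 5/9 = -244.65°C.

-244.65°C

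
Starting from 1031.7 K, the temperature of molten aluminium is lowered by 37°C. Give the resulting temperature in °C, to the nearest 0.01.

721.55°C

Initial temperature in Celsius: 1031.7 - 273.15 = 758.5500°C.
Final Celsius temperature: 758.5500 - 37.0000 = 721.5500°C.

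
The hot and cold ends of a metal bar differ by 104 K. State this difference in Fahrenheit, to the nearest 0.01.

187.20°F

For a temperature interval the offset drops out; only the factor 1.8 applies.
104 × 1.8 = 187.20.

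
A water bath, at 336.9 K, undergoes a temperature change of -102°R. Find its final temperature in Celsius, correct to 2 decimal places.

7.08°C

Initial temperature in Celsius: 336.9 - 273.15 = 63.7500°C.
The 102°R change is an interval, so only the factor 5/9 applies: -102 × 5/9 = -56.6667°C.
Final Celsius temperature: 63.7500 - 56.6667 = 7.0833°C.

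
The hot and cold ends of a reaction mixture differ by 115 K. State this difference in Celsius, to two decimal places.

Kelvin and Celsius degrees are the same size, so the interval is unchanged: 115.00.

115.00°C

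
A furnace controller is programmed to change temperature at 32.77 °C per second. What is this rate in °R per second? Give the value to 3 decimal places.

The quantity depends on a temperature interval, so only the ratio of degree sizes applies; the offset between the scales is irrelevant.
A change of 1°C is a change of 1.8°R, so 32.77 × 1.8 = 58.986.

58.986 °R/second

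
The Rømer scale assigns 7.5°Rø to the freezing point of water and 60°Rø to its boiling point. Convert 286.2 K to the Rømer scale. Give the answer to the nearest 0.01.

First in Celsius: 286.2 - 273.15 = 13.0500°C.
Linearly onto the Rømer scale: 7.5 + (13.0500 / 100) × (60 - 7.5) = 14.35°Rø.

14.35°Rø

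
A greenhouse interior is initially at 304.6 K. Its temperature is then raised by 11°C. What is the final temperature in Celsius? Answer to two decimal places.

42.45°C

Initial temperature in Celsius: 304.6 - 273.15 = 31.4500°C.
Final Celsius temperature: 31.4500 + 11.0000 = 42.4500°C.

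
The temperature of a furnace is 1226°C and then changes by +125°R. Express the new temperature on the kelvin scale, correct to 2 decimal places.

The 125°R change is an interval, so only the factor 5/9 applies: +125 × 5/9 = +69.4444°C.
Final Celsius temperature: 1226.0000 + 69.4444 = 1295.4444°C.
In kelvin: 1295.4444 + 273.15 = 1568.59 K.

1568.59 K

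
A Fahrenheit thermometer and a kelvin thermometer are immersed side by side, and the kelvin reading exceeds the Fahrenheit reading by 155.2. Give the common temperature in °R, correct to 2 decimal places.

Let x be the Fahrenheit reading; then the kelvin reading is 5/9·x + 255.372.
(5/9·x + 255.372) - x = 155.2  ⇒  (-4/9)·x = -100.172  ⇒  x = 225.3875°F.
In Celsius: (225.3875 - 32) × 5/9 = 107.4375°C.
In Rankine: 107.4375 × 1.8 + 491.67 = 685.06°R.

685.06°R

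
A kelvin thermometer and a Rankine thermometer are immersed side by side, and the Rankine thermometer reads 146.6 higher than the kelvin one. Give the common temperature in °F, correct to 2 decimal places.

Let x be the kelvin reading; then the Rankine reading is 1.8·x.
(1.8·x) - x = 146.6  ⇒  (0.8)·x = 146.6  ⇒  x = 183.2500 K.
In Celsius: 183.25 - 273.15 = -89.9000°C.
In Fahrenheit: -89.9000 × 1.8 + 32 = -129.82°F.

-129.82°F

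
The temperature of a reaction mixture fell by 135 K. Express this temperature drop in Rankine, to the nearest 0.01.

For a temperature interval the offset drops out; only the factor 1.8 applies.
135 × 1.8 = 243.00.

243.00°R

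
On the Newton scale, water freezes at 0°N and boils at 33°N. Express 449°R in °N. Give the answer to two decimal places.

-7.82°N

First in Celsius: (449 - 491.67) × 5/9 = -23.7056°C.
Linearly onto the Newton scale: 0 + (-23.7056 / 100) × (33 - 0) = -7.82°N.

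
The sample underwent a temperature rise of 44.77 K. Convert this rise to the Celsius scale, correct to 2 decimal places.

Kelvin and Celsius degrees are the same size, so the interval is unchanged: 44.77.

44.77°C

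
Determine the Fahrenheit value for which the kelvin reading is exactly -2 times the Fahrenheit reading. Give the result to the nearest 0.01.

-99.93°F

Let F be the Fahrenheit reading. The kelvin reading is K = 5/9·F + 255.372.
Require K = -2·F: 5/9·F + 255.372 = -2·F.
(23/9)·F = -255.372  ⇒  F = -99.93.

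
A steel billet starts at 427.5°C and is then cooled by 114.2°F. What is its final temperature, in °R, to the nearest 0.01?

1146.97°R

The 114.2°F change is an interval, so only the factor 5/9 applies: -114.2 × 5/9 = -63.4444°C.
Final Celsius temperature: 427.5000 - 63.4444 = 364.0556°C.
In Rankine: 364.0556 × 1.8 + 491.67 = 1146.97°R.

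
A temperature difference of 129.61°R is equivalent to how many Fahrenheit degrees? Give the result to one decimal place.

129.6°F

Rankine and Fahrenheit degrees are the same size, so the interval is unchanged: 129.6.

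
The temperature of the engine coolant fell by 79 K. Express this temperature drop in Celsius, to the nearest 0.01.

79.00°C

Kelvin and Celsius degrees are the same size, so the interval is unchanged: 79.00.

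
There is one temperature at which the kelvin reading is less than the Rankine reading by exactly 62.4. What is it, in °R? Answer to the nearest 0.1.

140.4°R

Let R be the Rankine reading. The kelvin reading is K = 5/9·R.
Require K - R = -62.4: (-4/9)·R = -62.4.
R = (-62.4) / (-4/9) = 140.4.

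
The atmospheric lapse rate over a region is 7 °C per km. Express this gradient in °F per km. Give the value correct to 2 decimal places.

12.60 °F/km

Since only a temperature interval is involved, the additive offset between the scales drops out.
A change of 1°C is a change of 1.8°F, so 7 × 1.8 = 12.60.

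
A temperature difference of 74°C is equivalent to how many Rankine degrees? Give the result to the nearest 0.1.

133.2°R

For a temperature interval the offset drops out; only the factor 1.8 applies.
74 × 1.8 = 133.2.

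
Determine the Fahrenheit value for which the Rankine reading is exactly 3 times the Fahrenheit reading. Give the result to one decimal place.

Let F be the Fahrenheit reading. The Rankine reading is R = 1·F + 459.67.
Require R = 3·F: 1·F + 459.67 = 3·F.
(-2)·F = -459.67  ⇒  F = 229.8.

229.8°F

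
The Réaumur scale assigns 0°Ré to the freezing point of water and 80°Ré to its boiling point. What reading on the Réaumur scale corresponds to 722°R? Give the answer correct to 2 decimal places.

102.37°Ré

First in Celsius: (722 - 491.67) × 5/9 = 127.9611°C.
Linearly onto the Réaumur scale: 0 + (127.9611 / 100) × (80 - 0) = 102.37°Ré.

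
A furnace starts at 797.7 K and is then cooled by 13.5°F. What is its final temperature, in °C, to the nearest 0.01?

Initial temperature in Celsius: 797.7 - 273.15 = 524.5500°C.
The 13.5°F change is an interval, so only the factor 5/9 applies: -13.5 × 5/9 = -7.5000°C.
Final Celsius temperature: 524.5500 - 7.5000 = 517.0500°C.

517.05°C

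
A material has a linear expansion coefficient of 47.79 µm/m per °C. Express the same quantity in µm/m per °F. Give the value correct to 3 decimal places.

Since only a temperature interval is involved, the additive offset between the scales drops out.
A change of 1°F is a change of 5/9°C, so per °F the value is 47.79 × 5/9 = 26.550.

26.550 µm/m per °F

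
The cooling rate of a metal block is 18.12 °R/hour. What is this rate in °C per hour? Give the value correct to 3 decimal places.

10.067 °C/hour

Since only a temperature interval is involved, the additive offset between the scales drops out.
A change of 1°R is a change of 5/9°C, so 18.12 × 5/9 = 10.067.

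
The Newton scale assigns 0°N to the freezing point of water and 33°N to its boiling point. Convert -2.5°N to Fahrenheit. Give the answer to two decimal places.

Linear interpolation between the fixed points: C = (-2.5 - 0) × 100 / (33 - 0) = -7.5758°C.
Then -7.5758 × 1.8 + 32 = 18.36°F.

18.36°F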